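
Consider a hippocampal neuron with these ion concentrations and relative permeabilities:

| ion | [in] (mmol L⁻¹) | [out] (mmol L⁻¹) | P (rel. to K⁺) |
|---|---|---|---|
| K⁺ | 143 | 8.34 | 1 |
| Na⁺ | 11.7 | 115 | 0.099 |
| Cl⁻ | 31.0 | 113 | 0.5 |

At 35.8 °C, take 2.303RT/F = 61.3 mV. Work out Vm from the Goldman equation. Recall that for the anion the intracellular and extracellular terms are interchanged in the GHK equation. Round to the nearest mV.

-46 mV

Vm = 61.3 · log₁₀[(Σ P·[cation]ₒ + Σ P·[anion]ᵢ) / (Σ P·[cation]ᵢ + Σ P·[anion]ₒ)]
Numerator = 1×8.34 + 0.099×115 + 0.5×31.0 = 35.23
Denominator = 1×143 + 0.099×11.7 + 0.5×113 = 200.7
Vm = 61.3 · log₁₀(0.17555) = 61.3 × (-0.7556) = -46.32 mV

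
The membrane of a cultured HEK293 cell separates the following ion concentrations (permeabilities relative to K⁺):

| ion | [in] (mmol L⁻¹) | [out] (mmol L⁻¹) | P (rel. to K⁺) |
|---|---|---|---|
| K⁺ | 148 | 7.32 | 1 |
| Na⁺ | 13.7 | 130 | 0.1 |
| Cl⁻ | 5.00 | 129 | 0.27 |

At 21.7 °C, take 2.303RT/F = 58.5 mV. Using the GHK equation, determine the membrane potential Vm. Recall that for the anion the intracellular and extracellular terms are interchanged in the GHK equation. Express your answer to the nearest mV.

Vm = 58.5 · log₁₀[(Σ P·[cation]ₒ + Σ P·[anion]ᵢ) / (Σ P·[cation]ᵢ + Σ P·[anion]ₒ)]
Numerator = 1×7.32 + 0.1×130 + 0.27×5.00 = 21.67
Denominator = 1×148 + 0.1×13.7 + 0.27×129 = 184.2
Vm = 58.5 · log₁₀(0.11764) = 58.5 × (-0.9294) = -54.37 mV

-54 mV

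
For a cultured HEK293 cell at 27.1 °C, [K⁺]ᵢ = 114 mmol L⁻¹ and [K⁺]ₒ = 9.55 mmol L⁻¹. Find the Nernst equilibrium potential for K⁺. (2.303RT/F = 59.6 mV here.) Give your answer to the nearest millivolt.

-64 mV

E = (59.6/z) · log₁₀([K⁺]_out/[K⁺]_in) with z = +1.
= (59.6/1) · log₁₀(9.55/114) = 59.60 · log₁₀(0.08377)
= 59.60 · (-1.0769) = -64.18 mV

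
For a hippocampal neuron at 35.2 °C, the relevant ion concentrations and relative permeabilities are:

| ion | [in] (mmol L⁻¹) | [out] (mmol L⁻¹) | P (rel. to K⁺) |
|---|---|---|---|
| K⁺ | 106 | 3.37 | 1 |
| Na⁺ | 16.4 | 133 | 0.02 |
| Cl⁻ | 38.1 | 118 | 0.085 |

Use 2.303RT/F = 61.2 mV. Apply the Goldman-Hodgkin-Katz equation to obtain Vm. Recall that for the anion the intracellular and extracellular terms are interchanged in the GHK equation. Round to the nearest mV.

-67 mV

Vm = 61.2 · log₁₀[(Σ P·[cation]ₒ + Σ P·[anion]ᵢ) / (Σ P·[cation]ᵢ + Σ P·[anion]ₒ)]
Numerator = 1×3.37 + 0.02×133 + 0.085×38.1 = 9.268
Denominator = 1×106 + 0.02×16.4 + 0.085×118 = 116.4
Vm = 61.2 · log₁₀(0.079655) = 61.2 × (-1.0988) = -67.25 mV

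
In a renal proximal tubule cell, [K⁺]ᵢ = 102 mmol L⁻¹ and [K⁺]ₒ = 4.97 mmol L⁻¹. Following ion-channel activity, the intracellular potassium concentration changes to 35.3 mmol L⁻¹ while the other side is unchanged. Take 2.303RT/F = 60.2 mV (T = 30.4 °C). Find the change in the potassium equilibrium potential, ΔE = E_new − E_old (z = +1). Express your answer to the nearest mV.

28 mV

E_old = (60.2/1)·log₁₀(4.97/102) = -79.00 mV
E_new = (60.2/1)·log₁₀(4.97/35.3) = -51.26 mV
ΔE = -51.26 − (-79.00) = 27.74 mV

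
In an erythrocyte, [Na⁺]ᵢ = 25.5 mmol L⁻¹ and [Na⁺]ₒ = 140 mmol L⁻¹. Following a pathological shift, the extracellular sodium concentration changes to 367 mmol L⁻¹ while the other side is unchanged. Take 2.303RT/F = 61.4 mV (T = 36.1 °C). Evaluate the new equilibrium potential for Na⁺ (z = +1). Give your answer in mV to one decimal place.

After the shift: [Na⁺]_out = 367, [Na⁺]_in = 25.5 mmol L⁻¹.
E_new = (61.4/1)·log₁₀(367/25.5) = 61.40 · (1.1581) = 71.11 mV

71.1 mV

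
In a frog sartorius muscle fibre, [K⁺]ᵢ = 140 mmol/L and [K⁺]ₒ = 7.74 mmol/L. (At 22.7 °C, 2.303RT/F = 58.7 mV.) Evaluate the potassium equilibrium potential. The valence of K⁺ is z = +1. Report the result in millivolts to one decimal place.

E = (58.7/z) · log₁₀([K⁺]_out/[K⁺]_in) with z = +1.
= (58.7/1) · log₁₀(7.74/140) = 58.70 · log₁₀(0.05529)
= 58.70 · (-1.2574) = -73.81 mV

-73.8 mV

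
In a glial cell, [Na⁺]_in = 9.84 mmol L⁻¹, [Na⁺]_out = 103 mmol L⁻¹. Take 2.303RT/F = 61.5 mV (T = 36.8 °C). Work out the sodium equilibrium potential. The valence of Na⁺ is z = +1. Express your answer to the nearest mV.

E = (61.5/z) · log₁₀([Na⁺]_out/[Na⁺]_in) with z = +1.
= (61.5/1) · log₁₀(103/9.84) = 61.50 · log₁₀(10.47)
= 61.50 · (1.0198) = 62.72 mV

63 mV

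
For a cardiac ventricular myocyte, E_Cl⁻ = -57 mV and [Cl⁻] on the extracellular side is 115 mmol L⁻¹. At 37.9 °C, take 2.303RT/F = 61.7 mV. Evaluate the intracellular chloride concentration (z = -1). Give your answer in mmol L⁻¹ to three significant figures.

Nernst: E = (61.7/-1) · log₁₀([out]/[in]), so log₁₀([out]/[in]) = -57.0 × -1 / 61.7 = 0.9238.
[out]/[in] = 10^(0.9238) = 8.391.
[in] = 115 / 8.391 = 13.7 mmol L⁻¹.

13.7 mmol L⁻¹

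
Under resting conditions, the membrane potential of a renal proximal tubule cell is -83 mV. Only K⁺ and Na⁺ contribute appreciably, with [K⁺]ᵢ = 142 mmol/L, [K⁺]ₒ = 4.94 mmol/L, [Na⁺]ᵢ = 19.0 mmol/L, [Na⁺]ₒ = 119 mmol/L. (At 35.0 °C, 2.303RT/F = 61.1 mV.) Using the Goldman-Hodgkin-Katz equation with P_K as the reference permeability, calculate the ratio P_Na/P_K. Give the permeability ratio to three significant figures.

0.0108

Let α = P_Na/P_K. GHK: Vm = 61.1·log₁₀[(Kₒ + α·Naₒ)/(Kᵢ + α·Naᵢ)].
10^(Vm/61.1) = 10^(-83.0/61.1) = 0.04381
So 0.04381·(Kᵢ + α·Naᵢ) = Kₒ + α·Naₒ → α = (0.04381·142.0 − 4.94) / (119.0 − 0.04381·19.0)
α = (6.221 − 4.94) / (119.0 − 0.8324) = 1.281/118.2 = 0.01084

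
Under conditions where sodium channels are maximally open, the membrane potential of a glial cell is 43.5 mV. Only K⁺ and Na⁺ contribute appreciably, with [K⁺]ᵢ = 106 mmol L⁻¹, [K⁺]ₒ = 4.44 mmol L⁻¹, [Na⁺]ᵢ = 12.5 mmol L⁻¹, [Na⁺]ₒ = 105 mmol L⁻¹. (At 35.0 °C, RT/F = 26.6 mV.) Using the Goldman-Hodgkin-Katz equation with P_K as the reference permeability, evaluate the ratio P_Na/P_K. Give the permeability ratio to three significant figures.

Let α = P_Na/P_K. GHK: Vm = 26.6·ln[(Kₒ + α·Naₒ)/(Kᵢ + α·Naᵢ)].
e^(Vm/26.6) = e^(43.5/26.6) = 5.1312
So 5.1312·(Kᵢ + α·Naᵢ) = Kₒ + α·Naₒ → α = (5.1312·106.0 − 4.44) / (105.0 − 5.1312·12.5)
α = (543.9 − 4.44) / (105.0 − 64.14) = 539.5/40.86 = 13.2

13.2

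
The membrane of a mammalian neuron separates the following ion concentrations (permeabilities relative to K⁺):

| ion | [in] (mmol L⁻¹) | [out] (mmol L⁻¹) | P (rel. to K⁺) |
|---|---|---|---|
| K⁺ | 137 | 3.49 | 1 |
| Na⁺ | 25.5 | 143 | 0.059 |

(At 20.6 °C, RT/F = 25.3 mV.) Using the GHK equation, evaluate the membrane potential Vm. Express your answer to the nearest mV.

Vm = 25.3 · ln[(Σ P·[cation]ₒ + Σ P·[anion]ᵢ) / (Σ P·[cation]ᵢ + Σ P·[anion]ₒ)]
Numerator = 1×3.49 + 0.059×143 = 11.93
Denominator = 1×137 + 0.059×25.5 = 138.5
Vm = 25.3 · ln(0.086113) = 25.3 × (-2.4521) = -62.04 mV

-62 mV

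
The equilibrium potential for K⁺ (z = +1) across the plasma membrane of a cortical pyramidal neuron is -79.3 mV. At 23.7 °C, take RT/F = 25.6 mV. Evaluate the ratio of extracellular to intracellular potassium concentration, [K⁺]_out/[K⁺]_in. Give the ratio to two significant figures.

0.045

ln([out]/[in]) = E·z/(25.6) = -79.3 × 1 / 25.6 = -3.0977
[out]/[in] = e^(-3.0977) = 0.04515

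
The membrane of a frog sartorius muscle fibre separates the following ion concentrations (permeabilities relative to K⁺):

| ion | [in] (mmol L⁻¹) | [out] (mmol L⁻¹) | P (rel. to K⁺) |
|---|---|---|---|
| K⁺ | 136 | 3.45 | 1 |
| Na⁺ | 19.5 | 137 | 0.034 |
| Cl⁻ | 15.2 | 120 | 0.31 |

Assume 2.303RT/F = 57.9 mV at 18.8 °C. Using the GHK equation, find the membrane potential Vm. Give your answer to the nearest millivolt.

-66 mV

Vm = 57.9 · log₁₀[(Σ P·[cation]ₒ + Σ P·[anion]ᵢ) / (Σ P·[cation]ᵢ + Σ P·[anion]ₒ)]
Numerator = 1×3.45 + 0.034×137 + 0.31×15.2 = 12.82
Denominator = 1×136 + 0.034×19.5 + 0.31×120 = 173.9
Vm = 57.9 · log₁₀(0.073736) = 57.9 × (-1.1323) = -65.56 mV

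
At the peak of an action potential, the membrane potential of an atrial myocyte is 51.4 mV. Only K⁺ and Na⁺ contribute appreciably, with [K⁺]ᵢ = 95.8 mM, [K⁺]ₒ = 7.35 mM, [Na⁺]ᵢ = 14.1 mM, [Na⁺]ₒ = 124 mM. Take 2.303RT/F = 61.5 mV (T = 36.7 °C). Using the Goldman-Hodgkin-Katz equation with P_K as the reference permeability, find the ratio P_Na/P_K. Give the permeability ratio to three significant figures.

Let α = P_Na/P_K. GHK: Vm = 61.5·log₁₀[(Kₒ + α·Naₒ)/(Kᵢ + α·Naᵢ)].
10^(Vm/61.5) = 10^(51.4/61.5) = 6.8513
So 6.8513·(Kᵢ + α·Naᵢ) = Kₒ + α·Naₒ → α = (6.8513·95.8 − 7.35) / (124.0 − 6.8513·14.1)
α = (656.4 − 7.35) / (124.0 − 96.6) = 649/27.4 = 23.69

23.7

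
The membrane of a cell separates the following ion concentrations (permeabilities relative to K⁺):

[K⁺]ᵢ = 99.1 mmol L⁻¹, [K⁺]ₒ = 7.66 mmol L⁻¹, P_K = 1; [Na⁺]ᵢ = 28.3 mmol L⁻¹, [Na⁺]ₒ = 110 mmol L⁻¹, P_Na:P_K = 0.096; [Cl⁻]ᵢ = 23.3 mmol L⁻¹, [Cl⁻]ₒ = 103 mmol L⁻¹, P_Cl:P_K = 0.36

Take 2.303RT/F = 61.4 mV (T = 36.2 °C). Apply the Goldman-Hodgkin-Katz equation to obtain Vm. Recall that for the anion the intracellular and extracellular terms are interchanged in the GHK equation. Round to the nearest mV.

-44 mV

Vm = 61.4 · log₁₀[(Σ P·[cation]ₒ + Σ P·[anion]ᵢ) / (Σ P·[cation]ᵢ + Σ P·[anion]ₒ)]
Numerator = 1×7.66 + 0.096×110 + 0.36×23.3 = 26.61
Denominator = 1×99.1 + 0.096×28.3 + 0.36×103 = 138.9
Vm = 61.4 · log₁₀(0.19157) = 61.4 × (-0.7177) = -44.07 mV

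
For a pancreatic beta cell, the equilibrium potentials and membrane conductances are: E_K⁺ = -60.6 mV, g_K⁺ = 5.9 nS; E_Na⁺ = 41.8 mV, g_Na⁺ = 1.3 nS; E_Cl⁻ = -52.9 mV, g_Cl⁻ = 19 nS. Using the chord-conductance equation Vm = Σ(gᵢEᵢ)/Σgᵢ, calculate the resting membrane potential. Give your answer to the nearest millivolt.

-50 mV

Σ gᵢEᵢ = 5.9·(-60.6) + 1.3·(41.8) + 19·(-52.9) = -1308.30
Σ gᵢ = 5.9 + 1.3 + 19 = 26.2
Vm = -1308.30 / 26.2 = -49.94 mV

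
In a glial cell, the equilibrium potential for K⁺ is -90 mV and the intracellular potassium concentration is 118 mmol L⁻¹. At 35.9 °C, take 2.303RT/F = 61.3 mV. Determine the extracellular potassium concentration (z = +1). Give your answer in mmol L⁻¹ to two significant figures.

Nernst: E = (61.3/1) · log₁₀([out]/[in]), so log₁₀([out]/[in]) = -90.0 × 1 / 61.3 = -1.4682.
[out]/[in] = 10^(-1.4682) = 0.03403.
[out] = 0.03403 × 118 = 4.015 mmol L⁻¹.

4.0 mmol L⁻¹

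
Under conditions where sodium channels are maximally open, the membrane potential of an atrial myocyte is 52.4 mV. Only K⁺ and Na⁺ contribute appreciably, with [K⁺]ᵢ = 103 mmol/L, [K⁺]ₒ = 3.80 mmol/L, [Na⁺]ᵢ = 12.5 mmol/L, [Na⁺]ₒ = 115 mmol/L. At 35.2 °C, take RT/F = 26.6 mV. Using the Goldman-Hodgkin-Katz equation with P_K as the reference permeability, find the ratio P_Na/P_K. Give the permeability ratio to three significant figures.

Let α = P_Na/P_K. GHK: Vm = 26.6·ln[(Kₒ + α·Naₒ)/(Kᵢ + α·Naᵢ)].
e^(Vm/26.6) = e^(52.4/26.6) = 7.1701
So 7.1701·(Kᵢ + α·Naᵢ) = Kₒ + α·Naₒ → α = (7.1701·103.0 − 3.8) / (115.0 − 7.1701·12.5)
α = (738.5 − 3.8) / (115.0 − 89.63) = 734.7/25.37 = 28.96

29.0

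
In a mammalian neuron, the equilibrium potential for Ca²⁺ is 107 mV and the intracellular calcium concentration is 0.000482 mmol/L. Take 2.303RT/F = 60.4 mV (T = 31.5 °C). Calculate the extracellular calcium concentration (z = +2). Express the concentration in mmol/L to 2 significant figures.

1.7 mmol/L

Nernst: E = (60.4/2) · log₁₀([out]/[in]), so log₁₀([out]/[in]) = 107.0 × 2 / 60.4 = 3.5430.
[out]/[in] = 10^(3.5430) = 3492.
[out] = 3492 × 0.000482 = 1.683 mmol/L.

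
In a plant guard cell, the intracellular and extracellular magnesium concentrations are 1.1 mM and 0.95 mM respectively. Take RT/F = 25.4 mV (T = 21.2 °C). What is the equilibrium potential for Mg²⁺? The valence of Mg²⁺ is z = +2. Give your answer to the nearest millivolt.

E = (25.4/z) · ln([Mg²⁺]_out/[Mg²⁺]_in) with z = +2.
= (25.4/2) · ln(0.95/1.1) = 12.70 · ln(0.8636)
= 12.70 · (-0.1466) = -1.86 mV

-2 mV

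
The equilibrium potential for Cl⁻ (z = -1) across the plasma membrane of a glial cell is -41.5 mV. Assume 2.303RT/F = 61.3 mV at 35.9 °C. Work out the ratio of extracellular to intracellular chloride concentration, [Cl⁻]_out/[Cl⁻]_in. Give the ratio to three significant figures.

log₁₀([out]/[in]) = E·z/(61.3) = -41.5 × -1 / 61.3 = 0.6770
[out]/[in] = 10^(0.6770) = 4.753

4.75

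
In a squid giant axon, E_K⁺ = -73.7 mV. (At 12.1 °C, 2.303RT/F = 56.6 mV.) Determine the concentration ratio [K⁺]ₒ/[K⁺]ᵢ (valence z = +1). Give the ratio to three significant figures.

0.0499

log₁₀([out]/[in]) = E·z/(56.6) = -73.7 × 1 / 56.6 = -1.3021
[out]/[in] = 10^(-1.3021) = 0.04987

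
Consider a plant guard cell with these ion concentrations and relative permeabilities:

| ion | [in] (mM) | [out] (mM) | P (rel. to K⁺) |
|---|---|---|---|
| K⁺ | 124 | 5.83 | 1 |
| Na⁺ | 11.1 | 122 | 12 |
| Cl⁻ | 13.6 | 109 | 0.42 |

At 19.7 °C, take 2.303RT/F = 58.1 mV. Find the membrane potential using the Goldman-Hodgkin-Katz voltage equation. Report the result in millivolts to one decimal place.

39.9 mV

Vm = 58.1 · log₁₀[(Σ P·[cation]ₒ + Σ P·[anion]ᵢ) / (Σ P·[cation]ᵢ + Σ P·[anion]ₒ)]
Numerator = 1×5.83 + 12×122 + 0.42×13.6 = 1476
Denominator = 1×124 + 12×11.1 + 0.42×109 = 303
Vm = 58.1 · log₁₀(4.8701) = 58.1 × (0.6875) = 39.95 mV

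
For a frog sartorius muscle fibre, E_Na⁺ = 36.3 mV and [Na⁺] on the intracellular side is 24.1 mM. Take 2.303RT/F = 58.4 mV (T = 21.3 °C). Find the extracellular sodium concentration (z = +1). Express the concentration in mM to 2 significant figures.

100 mM

Nernst: E = (58.4/1) · log₁₀([out]/[in]), so log₁₀([out]/[in]) = 36.3 × 1 / 58.4 = 0.6216.
[out]/[in] = 10^(0.6216) = 4.184.
[out] = 4.184 × 24.1 = 100.8 mM.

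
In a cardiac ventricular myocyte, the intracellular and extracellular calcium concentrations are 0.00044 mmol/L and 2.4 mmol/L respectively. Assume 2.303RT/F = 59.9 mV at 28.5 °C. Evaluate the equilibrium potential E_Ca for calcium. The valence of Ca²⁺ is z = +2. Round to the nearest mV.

112 mV

E = (59.9/z) · log₁₀([Ca²⁺]_out/[Ca²⁺]_in) with z = +2.
= (59.9/2) · log₁₀(2.4/0.00044) = 29.95 · log₁₀(5455)
= 29.95 · (3.7368) = 111.92 mV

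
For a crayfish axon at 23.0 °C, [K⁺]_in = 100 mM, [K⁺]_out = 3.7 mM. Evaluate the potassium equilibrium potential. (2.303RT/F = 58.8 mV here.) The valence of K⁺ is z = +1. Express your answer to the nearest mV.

E = (58.8/z) · log₁₀([K⁺]_out/[K⁺]_in) with z = +1.
= (58.8/1) · log₁₀(3.7/100) = 58.80 · log₁₀(0.037)
= 58.80 · (-1.4318) = -84.19 mV

-84 mV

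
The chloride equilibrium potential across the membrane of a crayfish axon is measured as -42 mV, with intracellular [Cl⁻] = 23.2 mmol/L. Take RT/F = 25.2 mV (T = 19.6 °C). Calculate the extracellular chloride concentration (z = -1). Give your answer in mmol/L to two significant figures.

120 mmol/L

Nernst: E = (25.2/-1) · ln([out]/[in]), so ln([out]/[in]) = -42.0 × -1 / 25.2 = 1.6667.
[out]/[in] = e^(1.6667) = 5.294.
[out] = 5.294 × 23.2 = 122.8 mmol/L.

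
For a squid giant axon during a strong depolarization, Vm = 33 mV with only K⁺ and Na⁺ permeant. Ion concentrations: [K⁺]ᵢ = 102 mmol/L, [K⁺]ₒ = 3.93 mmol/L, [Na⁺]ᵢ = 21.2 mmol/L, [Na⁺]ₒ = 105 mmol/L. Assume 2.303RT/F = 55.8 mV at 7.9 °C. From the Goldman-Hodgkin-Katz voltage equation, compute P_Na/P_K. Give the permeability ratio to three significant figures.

Let α = P_Na/P_K. GHK: Vm = 55.8·log₁₀[(Kₒ + α·Naₒ)/(Kᵢ + α·Naᵢ)].
10^(Vm/55.8) = 10^(33.0/55.8) = 3.903
So 3.903·(Kᵢ + α·Naᵢ) = Kₒ + α·Naₒ → α = (3.903·102.0 − 3.93) / (105.0 − 3.903·21.2)
α = (398.1 − 3.93) / (105.0 − 82.74) = 394.2/22.26 = 17.71

17.7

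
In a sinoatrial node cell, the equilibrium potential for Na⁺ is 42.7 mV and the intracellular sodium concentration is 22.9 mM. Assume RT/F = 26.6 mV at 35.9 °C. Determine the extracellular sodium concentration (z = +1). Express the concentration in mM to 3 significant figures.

Nernst: E = (26.6/1) · ln([out]/[in]), so ln([out]/[in]) = 42.7 × 1 / 26.6 = 1.6053.
[out]/[in] = e^(1.6053) = 4.979.
[out] = 4.979 × 22.9 = 114 mM.

114 mM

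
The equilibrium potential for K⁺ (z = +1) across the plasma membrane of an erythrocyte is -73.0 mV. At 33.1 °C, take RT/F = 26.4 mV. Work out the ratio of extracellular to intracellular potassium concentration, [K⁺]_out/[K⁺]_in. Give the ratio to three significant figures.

0.0630

ln([out]/[in]) = E·z/(26.4) = -73.0 × 1 / 26.4 = -2.7652
[out]/[in] = e^(-2.7652) = 0.06297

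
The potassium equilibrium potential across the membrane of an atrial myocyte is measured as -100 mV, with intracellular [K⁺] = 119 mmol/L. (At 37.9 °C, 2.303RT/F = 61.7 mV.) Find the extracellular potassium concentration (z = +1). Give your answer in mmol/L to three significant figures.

Nernst: E = (61.7/1) · log₁₀([out]/[in]), so log₁₀([out]/[in]) = -100.0 × 1 / 61.7 = -1.6207.
[out]/[in] = 10^(-1.6207) = 0.02395.
[out] = 0.02395 × 119 = 2.85 mmol/L.

2.85 mmol/L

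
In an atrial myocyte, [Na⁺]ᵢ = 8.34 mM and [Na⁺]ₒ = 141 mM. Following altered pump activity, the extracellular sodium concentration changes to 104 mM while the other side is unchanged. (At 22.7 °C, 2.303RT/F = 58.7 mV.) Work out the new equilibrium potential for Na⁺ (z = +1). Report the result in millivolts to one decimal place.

After the shift: [Na⁺]_out = 104, [Na⁺]_in = 8.34 mM.
E_new = (58.7/1)·log₁₀(104/8.34) = 58.70 · (1.0959) = 64.33 mV

64.3 mV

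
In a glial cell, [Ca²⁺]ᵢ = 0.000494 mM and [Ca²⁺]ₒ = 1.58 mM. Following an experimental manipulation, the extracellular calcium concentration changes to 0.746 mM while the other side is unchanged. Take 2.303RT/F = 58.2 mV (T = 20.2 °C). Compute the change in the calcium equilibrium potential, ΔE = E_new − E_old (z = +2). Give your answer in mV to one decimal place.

-9.5 mV

E_old = (58.2/2)·log₁₀(1.58/0.000494) = 101.99 mV
E_new = (58.2/2)·log₁₀(0.746/0.000494) = 92.51 mV
ΔE = 92.51 − (101.99) = -9.48 mV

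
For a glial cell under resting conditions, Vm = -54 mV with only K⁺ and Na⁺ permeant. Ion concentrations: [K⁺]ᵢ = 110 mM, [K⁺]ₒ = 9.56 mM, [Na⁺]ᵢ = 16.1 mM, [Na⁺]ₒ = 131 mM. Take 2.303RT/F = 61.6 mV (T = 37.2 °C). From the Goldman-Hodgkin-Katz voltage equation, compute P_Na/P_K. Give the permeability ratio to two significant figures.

0.039

Let α = P_Na/P_K. GHK: Vm = 61.6·log₁₀[(Kₒ + α·Naₒ)/(Kᵢ + α·Naᵢ)].
10^(Vm/61.6) = 10^(-54.0/61.6) = 0.13285
So 0.13285·(Kᵢ + α·Naᵢ) = Kₒ + α·Naₒ → α = (0.13285·110.0 − 9.56) / (131.0 − 0.13285·16.1)
α = (14.61 − 9.56) / (131.0 − 2.139) = 5.054/128.9 = 0.03922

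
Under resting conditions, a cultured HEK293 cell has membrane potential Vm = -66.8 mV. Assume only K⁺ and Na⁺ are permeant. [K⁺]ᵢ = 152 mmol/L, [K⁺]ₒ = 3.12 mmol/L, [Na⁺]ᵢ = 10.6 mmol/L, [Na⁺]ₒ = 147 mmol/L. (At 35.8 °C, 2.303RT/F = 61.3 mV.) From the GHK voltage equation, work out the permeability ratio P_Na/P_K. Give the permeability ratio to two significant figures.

Let α = P_Na/P_K. GHK: Vm = 61.3·log₁₀[(Kₒ + α·Naₒ)/(Kᵢ + α·Naᵢ)].
10^(Vm/61.3) = 10^(-66.8/61.3) = 0.081335
So 0.081335·(Kᵢ + α·Naᵢ) = Kₒ + α·Naₒ → α = (0.081335·152.0 − 3.12) / (147.0 − 0.081335·10.6)
α = (12.36 − 3.12) / (147.0 − 0.8622) = 9.243/146.1 = 0.06325

0.063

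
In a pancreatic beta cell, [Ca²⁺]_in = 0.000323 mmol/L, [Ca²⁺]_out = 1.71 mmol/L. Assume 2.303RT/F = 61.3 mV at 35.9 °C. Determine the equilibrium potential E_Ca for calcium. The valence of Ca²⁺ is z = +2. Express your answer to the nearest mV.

E = (61.3/z) · log₁₀([Ca²⁺]_out/[Ca²⁺]_in) with z = +2.
= (61.3/2) · log₁₀(1.71/0.000323) = 30.65 · log₁₀(5294)
= 30.65 · (3.7238) = 114.13 mV

114 mV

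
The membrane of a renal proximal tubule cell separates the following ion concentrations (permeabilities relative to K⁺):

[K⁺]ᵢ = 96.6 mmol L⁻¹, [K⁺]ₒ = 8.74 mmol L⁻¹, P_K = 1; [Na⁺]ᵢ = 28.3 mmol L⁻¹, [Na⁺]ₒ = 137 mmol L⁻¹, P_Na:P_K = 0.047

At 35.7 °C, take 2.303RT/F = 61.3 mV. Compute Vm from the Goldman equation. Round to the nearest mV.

-50 mV

Vm = 61.3 · log₁₀[(Σ P·[cation]ₒ + Σ P·[anion]ᵢ) / (Σ P·[cation]ᵢ + Σ P·[anion]ₒ)]
Numerator = 1×8.74 + 0.047×137 = 15.18
Denominator = 1×96.6 + 0.047×28.3 = 97.93
Vm = 61.3 · log₁₀(0.155) = 61.3 × (-0.8097) = -49.63 mV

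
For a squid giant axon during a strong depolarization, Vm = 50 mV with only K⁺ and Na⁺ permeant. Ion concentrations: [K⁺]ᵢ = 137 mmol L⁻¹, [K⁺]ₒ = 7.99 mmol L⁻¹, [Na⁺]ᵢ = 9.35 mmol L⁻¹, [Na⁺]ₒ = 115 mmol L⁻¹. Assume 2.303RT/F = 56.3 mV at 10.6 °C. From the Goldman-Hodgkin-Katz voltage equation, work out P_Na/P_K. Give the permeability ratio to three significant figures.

Let α = P_Na/P_K. GHK: Vm = 56.3·log₁₀[(Kₒ + α·Naₒ)/(Kᵢ + α·Naᵢ)].
10^(Vm/56.3) = 10^(50.0/56.3) = 7.7286
So 7.7286·(Kᵢ + α·Naᵢ) = Kₒ + α·Naₒ → α = (7.7286·137.0 − 7.99) / (115.0 − 7.7286·9.35)
α = (1059 − 7.99) / (115.0 − 72.26) = 1051/42.74 = 24.59

24.6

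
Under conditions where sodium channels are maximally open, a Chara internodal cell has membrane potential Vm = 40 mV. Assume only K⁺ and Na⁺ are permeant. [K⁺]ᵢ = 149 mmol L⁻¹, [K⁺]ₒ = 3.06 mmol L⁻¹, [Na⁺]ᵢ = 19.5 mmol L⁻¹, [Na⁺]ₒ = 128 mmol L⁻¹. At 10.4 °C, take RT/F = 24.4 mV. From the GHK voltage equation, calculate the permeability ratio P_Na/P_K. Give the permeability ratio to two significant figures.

Let α = P_Na/P_K. GHK: Vm = 24.4·ln[(Kₒ + α·Naₒ)/(Kᵢ + α·Naᵢ)].
e^(Vm/24.4) = e^(40.0/24.4) = 5.1518
So 5.1518·(Kᵢ + α·Naᵢ) = Kₒ + α·Naₒ → α = (5.1518·149.0 − 3.06) / (128.0 − 5.1518·19.5)
α = (767.6 − 3.06) / (128.0 − 100.5) = 764.6/27.54 = 27.76

28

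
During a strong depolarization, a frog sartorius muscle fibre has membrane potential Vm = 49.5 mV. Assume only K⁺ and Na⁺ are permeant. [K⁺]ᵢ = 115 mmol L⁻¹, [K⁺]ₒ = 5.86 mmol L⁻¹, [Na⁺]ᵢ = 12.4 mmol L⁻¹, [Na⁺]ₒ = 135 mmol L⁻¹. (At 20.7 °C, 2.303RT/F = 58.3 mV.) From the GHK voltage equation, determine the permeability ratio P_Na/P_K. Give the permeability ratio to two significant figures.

Let α = P_Na/P_K. GHK: Vm = 58.3·log₁₀[(Kₒ + α·Naₒ)/(Kᵢ + α·Naᵢ)].
10^(Vm/58.3) = 10^(49.5/58.3) = 7.0641
So 7.0641·(Kᵢ + α·Naᵢ) = Kₒ + α·Naₒ → α = (7.0641·115.0 − 5.86) / (135.0 − 7.0641·12.4)
α = (812.4 − 5.86) / (135.0 − 87.59) = 806.5/47.41 = 17.01

17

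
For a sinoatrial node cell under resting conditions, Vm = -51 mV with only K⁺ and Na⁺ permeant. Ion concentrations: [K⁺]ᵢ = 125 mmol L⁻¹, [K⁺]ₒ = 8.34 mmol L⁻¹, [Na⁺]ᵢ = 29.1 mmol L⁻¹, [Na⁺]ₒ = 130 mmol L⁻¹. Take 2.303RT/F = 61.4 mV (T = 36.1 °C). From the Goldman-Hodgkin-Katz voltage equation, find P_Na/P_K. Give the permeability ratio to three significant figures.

0.0805

Let α = P_Na/P_K. GHK: Vm = 61.4·log₁₀[(Kₒ + α·Naₒ)/(Kᵢ + α·Naᵢ)].
10^(Vm/61.4) = 10^(-51.0/61.4) = 0.1477
So 0.1477·(Kᵢ + α·Naᵢ) = Kₒ + α·Naₒ → α = (0.1477·125.0 − 8.34) / (130.0 − 0.1477·29.1)
α = (18.46 − 8.34) / (130.0 − 4.298) = 10.12/125.7 = 0.08053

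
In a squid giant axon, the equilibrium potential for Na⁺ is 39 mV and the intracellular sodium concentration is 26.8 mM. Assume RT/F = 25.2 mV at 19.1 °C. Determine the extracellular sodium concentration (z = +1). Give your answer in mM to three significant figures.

Nernst: E = (25.2/1) · ln([out]/[in]), so ln([out]/[in]) = 39.0 × 1 / 25.2 = 1.5476.
[out]/[in] = e^(1.5476) = 4.7.
[out] = 4.7 × 26.8 = 126 mM.

126 mM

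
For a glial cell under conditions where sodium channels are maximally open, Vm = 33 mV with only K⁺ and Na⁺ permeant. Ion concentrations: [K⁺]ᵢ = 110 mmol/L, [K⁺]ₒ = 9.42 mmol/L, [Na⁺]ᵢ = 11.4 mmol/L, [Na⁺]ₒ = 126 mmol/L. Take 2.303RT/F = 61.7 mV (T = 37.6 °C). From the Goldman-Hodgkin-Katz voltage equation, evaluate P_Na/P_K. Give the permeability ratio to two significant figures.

Let α = P_Na/P_K. GHK: Vm = 61.7·log₁₀[(Kₒ + α·Naₒ)/(Kᵢ + α·Naᵢ)].
10^(Vm/61.7) = 10^(33.0/61.7) = 3.4265
So 3.4265·(Kᵢ + α·Naᵢ) = Kₒ + α·Naₒ → α = (3.4265·110.0 − 9.42) / (126.0 − 3.4265·11.4)
α = (376.9 − 9.42) / (126.0 − 39.06) = 367.5/86.94 = 4.227

4.2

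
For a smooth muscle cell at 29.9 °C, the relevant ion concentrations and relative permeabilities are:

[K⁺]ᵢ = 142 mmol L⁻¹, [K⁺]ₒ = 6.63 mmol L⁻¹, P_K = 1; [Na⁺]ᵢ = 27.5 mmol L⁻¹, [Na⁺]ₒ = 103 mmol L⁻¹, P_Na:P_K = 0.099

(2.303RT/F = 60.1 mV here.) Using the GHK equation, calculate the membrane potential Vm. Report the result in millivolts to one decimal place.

Vm = 60.1 · log₁₀[(Σ P·[cation]ₒ + Σ P·[anion]ᵢ) / (Σ P·[cation]ᵢ + Σ P·[anion]ₒ)]
Numerator = 1×6.63 + 0.099×103 = 16.83
Denominator = 1×142 + 0.099×27.5 = 144.7
Vm = 60.1 · log₁₀(0.11627) = 60.1 × (-0.9345) = -56.17 mV

-56.2 mV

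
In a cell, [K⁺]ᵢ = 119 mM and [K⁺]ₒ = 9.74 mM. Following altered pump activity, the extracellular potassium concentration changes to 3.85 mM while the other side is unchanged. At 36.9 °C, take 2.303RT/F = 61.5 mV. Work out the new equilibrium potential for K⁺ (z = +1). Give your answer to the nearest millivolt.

After the shift: [K⁺]_out = 3.85, [K⁺]_in = 119 mM.
E_new = (61.5/1)·log₁₀(3.85/119) = 61.50 · (-1.4901) = -91.64 mV

-92 mV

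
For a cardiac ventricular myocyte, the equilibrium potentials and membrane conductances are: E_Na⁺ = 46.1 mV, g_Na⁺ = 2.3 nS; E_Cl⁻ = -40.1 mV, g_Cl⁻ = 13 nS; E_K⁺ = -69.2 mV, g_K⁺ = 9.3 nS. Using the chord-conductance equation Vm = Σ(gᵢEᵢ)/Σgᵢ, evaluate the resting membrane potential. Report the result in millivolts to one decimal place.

Σ gᵢEᵢ = 2.3·(46.1) + 13·(-40.1) + 9.3·(-69.2) = -1058.83
Σ gᵢ = 2.3 + 13 + 9.3 = 24.6
Vm = -1058.83 / 24.6 = -43.04 mV

-43.0 mV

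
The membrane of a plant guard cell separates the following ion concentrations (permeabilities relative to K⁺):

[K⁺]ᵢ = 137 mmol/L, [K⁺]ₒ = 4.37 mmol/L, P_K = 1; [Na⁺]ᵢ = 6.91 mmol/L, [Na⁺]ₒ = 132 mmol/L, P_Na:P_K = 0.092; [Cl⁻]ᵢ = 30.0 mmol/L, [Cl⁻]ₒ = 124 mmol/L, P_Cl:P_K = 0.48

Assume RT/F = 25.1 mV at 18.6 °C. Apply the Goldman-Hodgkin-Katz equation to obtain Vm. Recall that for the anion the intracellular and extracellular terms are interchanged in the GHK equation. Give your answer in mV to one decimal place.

Vm = 25.1 · ln[(Σ P·[cation]ₒ + Σ P·[anion]ᵢ) / (Σ P·[cation]ᵢ + Σ P·[anion]ₒ)]
Numerator = 1×4.37 + 0.092×132 + 0.48×30.0 = 30.91
Denominator = 1×137 + 0.092×6.91 + 0.48×124 = 197.2
Vm = 25.1 · ln(0.1568) = 25.1 × (-1.8528) = -46.50 mV

-46.5 mV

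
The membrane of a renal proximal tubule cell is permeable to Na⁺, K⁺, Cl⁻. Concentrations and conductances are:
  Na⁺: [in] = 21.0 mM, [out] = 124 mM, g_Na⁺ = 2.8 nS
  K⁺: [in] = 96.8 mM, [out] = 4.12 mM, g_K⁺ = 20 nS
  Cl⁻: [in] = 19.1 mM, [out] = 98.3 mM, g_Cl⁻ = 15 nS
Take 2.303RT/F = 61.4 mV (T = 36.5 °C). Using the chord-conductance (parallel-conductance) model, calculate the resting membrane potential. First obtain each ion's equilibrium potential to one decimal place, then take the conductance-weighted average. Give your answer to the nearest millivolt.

-58 mV

E_Na⁺ = (61.4/1)·log₁₀(124/21.0) = 47.4 mV
E_K⁺ = (61.4/1)·log₁₀(4.12/96.8) = -84.2 mV
E_Cl⁻ = (61.4/-1)·log₁₀(98.3/19.1) = -43.7 mV
Vm = (Σ gᵢEᵢ)/(Σ gᵢ) = (2.8·47.4 + 20·-84.2 + 15·-43.7) / (2.8 + 20 + 15)
= -2206.78 / 37.8 = -58.38 mV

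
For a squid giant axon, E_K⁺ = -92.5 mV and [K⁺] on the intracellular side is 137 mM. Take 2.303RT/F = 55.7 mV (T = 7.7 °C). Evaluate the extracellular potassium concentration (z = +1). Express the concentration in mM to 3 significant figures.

2.99 mM

Nernst: E = (55.7/1) · log₁₀([out]/[in]), so log₁₀([out]/[in]) = -92.5 × 1 / 55.7 = -1.6607.
[out]/[in] = 10^(-1.6607) = 0.02184.
[out] = 0.02184 × 137 = 2.993 mM.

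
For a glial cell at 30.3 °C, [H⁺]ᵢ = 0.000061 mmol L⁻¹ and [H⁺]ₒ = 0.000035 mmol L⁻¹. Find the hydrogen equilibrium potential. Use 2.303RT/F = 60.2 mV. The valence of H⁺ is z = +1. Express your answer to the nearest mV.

E = (60.2/z) · log₁₀([H⁺]_out/[H⁺]_in) with z = +1.
= (60.2/1) · log₁₀(0.000035/0.000061) = 60.20 · log₁₀(0.5738)
= 60.20 · (-0.2413) = -14.52 mV

-15 mV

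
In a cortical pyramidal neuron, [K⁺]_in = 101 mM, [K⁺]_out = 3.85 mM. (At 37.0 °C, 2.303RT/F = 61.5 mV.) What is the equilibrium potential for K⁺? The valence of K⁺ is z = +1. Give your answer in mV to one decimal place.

-87.3 mV

E = (61.5/z) · log₁₀([K⁺]_out/[K⁺]_in) with z = +1.
= (61.5/1) · log₁₀(3.85/101) = 61.50 · log₁₀(0.03812)
= 61.50 · (-1.4189) = -87.26 mV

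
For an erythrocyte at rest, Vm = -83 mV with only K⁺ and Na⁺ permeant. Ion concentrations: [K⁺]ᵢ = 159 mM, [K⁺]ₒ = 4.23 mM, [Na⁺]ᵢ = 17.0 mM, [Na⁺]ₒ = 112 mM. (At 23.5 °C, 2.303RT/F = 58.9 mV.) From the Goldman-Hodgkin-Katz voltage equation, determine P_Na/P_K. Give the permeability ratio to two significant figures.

Let α = P_Na/P_K. GHK: Vm = 58.9·log₁₀[(Kₒ + α·Naₒ)/(Kᵢ + α·Naᵢ)].
10^(Vm/58.9) = 10^(-83.0/58.9) = 0.038979
So 0.038979·(Kᵢ + α·Naᵢ) = Kₒ + α·Naₒ → α = (0.038979·159.0 − 4.23) / (112.0 − 0.038979·17.0)
α = (6.198 − 4.23) / (112.0 − 0.6626) = 1.968/111.3 = 0.01767

0.018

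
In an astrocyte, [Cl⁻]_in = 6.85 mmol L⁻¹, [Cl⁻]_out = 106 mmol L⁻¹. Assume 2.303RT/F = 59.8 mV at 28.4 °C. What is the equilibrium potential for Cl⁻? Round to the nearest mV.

E = (59.8/z) · log₁₀([Cl⁻]_out/[Cl⁻]_in) with z = -1.
For an anion, dividing by z = -1 reverses the sign.
= (59.8/-1) · log₁₀(106/6.85) = -59.80 · log₁₀(15.47)
= -59.80 · (1.1896) = -71.14 mV

-71 mV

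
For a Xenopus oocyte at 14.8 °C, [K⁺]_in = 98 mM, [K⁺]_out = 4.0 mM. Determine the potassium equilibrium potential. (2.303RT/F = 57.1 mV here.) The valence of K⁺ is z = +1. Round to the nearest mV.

-79 mV

E = (57.1/z) · log₁₀([K⁺]_out/[K⁺]_in) with z = +1.
= (57.1/1) · log₁₀(4.0/98) = 57.10 · log₁₀(0.04082)
= 57.10 · (-1.3892) = -79.32 mV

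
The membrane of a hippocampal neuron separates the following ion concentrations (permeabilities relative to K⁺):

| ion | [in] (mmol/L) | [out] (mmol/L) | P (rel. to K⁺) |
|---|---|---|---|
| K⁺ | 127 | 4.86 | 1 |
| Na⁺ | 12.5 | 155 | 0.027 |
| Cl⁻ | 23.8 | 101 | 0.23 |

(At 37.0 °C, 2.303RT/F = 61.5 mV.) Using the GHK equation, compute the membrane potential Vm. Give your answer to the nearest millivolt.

Vm = 61.5 · log₁₀[(Σ P·[cation]ₒ + Σ P·[anion]ᵢ) / (Σ P·[cation]ᵢ + Σ P·[anion]ₒ)]
Numerator = 1×4.86 + 0.027×155 + 0.23×23.8 = 14.52
Denominator = 1×127 + 0.027×12.5 + 0.23×101 = 150.6
Vm = 61.5 · log₁₀(0.096429) = 61.5 × (-1.0158) = -62.47 mV

-62 mV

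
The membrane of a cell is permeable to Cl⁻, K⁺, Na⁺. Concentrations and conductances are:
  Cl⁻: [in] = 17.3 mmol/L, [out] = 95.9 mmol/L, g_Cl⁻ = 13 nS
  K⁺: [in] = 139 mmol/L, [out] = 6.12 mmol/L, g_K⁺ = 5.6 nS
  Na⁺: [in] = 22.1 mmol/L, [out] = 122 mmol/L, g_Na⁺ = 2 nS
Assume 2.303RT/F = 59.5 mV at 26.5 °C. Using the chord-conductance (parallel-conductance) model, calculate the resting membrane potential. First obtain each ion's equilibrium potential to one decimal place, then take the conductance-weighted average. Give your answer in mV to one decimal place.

-45.6 mV

E_Cl⁻ = (59.5/-1)·log₁₀(95.9/17.3) = -44.3 mV
E_K⁺ = (59.5/1)·log₁₀(6.12/139) = -80.7 mV
E_Na⁺ = (59.5/1)·log₁₀(122/22.1) = 44.1 mV
Vm = (Σ gᵢEᵢ)/(Σ gᵢ) = (13·-44.3 + 5.6·-80.7 + 2·44.1) / (13 + 5.6 + 2)
= -939.62 / 20.6 = -45.61 mV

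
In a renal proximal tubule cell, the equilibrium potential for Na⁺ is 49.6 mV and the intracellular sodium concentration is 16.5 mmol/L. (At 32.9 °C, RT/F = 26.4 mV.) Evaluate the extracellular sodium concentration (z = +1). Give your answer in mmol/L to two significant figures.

Nernst: E = (26.4/1) · ln([out]/[in]), so ln([out]/[in]) = 49.6 × 1 / 26.4 = 1.8788.
[out]/[in] = e^(1.8788) = 6.546.
[out] = 6.546 × 16.5 = 108 mmol/L.

110 mmol/L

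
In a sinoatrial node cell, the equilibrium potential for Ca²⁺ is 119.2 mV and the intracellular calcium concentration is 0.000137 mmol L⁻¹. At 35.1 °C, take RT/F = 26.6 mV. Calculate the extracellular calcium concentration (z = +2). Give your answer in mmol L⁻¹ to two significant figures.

1.1 mmol L⁻¹

Nernst: E = (26.6/2) · ln([out]/[in]), so ln([out]/[in]) = 119.2 × 2 / 26.6 = 8.9624.
[out]/[in] = e^(8.9624) = 7804.
[out] = 7804 × 0.000137 = 1.069 mmol L⁻¹.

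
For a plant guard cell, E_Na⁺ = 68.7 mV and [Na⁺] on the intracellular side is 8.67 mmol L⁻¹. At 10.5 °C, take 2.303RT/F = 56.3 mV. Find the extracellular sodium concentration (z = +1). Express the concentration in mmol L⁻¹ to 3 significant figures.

144 mmol L⁻¹

Nernst: E = (56.3/1) · log₁₀([out]/[in]), so log₁₀([out]/[in]) = 68.7 × 1 / 56.3 = 1.2202.
[out]/[in] = 10^(1.2202) = 16.61.
[out] = 16.61 × 8.67 = 144 mmol L⁻¹.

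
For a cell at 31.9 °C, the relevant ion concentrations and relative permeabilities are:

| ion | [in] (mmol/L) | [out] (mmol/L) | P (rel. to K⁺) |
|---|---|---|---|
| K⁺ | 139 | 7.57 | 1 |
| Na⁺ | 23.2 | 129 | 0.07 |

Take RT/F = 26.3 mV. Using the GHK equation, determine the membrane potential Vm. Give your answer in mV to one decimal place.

Vm = 26.3 · ln[(Σ P·[cation]ₒ + Σ P·[anion]ᵢ) / (Σ P·[cation]ᵢ + Σ P·[anion]ₒ)]
Numerator = 1×7.57 + 0.07×129 = 16.6
Denominator = 1×139 + 0.07×23.2 = 140.6
Vm = 26.3 · ln(0.11805) = 26.3 × (-2.1367) = -56.19 mV

-56.2 mV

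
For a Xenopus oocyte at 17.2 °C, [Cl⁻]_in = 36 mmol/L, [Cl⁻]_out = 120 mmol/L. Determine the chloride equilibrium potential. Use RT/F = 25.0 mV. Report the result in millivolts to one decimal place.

-30.1 mV

E = (25.0/z) · ln([Cl⁻]_out/[Cl⁻]_in) with z = -1.
For an anion, dividing by z = -1 reverses the sign.
= (25.0/-1) · ln(120/36) = -25.00 · ln(3.333)
= -25.00 · (1.2040) = -30.10 mV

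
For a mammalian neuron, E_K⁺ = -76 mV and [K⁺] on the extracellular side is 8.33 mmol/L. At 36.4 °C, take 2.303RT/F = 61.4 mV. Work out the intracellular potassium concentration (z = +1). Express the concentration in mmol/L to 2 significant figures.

140 mmol/L

Nernst: E = (61.4/1) · log₁₀([out]/[in]), so log₁₀([out]/[in]) = -76.0 × 1 / 61.4 = -1.2378.
[out]/[in] = 10^(-1.2378) = 0.05784.
[in] = 8.33 / 0.05784 = 144 mmol/L.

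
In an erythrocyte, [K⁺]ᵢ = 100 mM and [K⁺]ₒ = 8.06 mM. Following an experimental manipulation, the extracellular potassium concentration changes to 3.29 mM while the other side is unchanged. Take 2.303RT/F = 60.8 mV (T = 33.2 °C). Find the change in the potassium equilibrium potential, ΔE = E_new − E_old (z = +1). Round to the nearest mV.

E_old = (60.8/1)·log₁₀(8.06/100) = -66.49 mV
E_new = (60.8/1)·log₁₀(3.29/100) = -90.15 mV
ΔE = -90.15 − (-66.49) = -23.66 mV

-24 mV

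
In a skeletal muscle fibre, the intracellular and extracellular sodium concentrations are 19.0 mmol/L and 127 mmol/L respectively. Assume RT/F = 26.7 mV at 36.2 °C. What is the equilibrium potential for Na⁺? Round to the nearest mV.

51 mV

E = (26.7/z) · ln([Na⁺]_out/[Na⁺]_in) with z = +1.
= (26.7/1) · ln(127/19.0) = 26.70 · ln(6.684)
= 26.70 · (1.8997) = 50.72 mV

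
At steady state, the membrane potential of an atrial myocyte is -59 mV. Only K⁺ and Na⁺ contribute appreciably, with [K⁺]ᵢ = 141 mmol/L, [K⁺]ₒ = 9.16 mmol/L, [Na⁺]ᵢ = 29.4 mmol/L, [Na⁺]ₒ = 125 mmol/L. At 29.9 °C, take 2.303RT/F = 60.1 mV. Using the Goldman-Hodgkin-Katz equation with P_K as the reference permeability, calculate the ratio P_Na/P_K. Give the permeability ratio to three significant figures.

Let α = P_Na/P_K. GHK: Vm = 60.1·log₁₀[(Kₒ + α·Naₒ)/(Kᵢ + α·Naᵢ)].
10^(Vm/60.1) = 10^(-59.0/60.1) = 0.1043
So 0.1043·(Kᵢ + α·Naᵢ) = Kₒ + α·Naₒ → α = (0.1043·141.0 − 9.16) / (125.0 − 0.1043·29.4)
α = (14.71 − 9.16) / (125.0 − 3.067) = 5.547/121.9 = 0.04549

0.0455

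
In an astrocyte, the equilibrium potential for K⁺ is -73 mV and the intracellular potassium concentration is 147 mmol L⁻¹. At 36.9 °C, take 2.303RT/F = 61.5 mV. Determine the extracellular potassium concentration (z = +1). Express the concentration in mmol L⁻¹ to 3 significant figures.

9.56 mmol L⁻¹

Nernst: E = (61.5/1) · log₁₀([out]/[in]), so log₁₀([out]/[in]) = -73.0 × 1 / 61.5 = -1.1870.
[out]/[in] = 10^(-1.1870) = 0.06501.
[out] = 0.06501 × 147 = 9.557 mmol L⁻¹.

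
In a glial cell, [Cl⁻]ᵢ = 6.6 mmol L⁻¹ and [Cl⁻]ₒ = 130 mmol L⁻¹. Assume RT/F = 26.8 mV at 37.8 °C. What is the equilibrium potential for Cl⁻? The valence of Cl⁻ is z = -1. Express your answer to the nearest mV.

E = (26.8/z) · ln([Cl⁻]_out/[Cl⁻]_in) with z = -1.
For an anion, dividing by z = -1 reverses the sign.
= (26.8/-1) · ln(130/6.6) = -26.80 · ln(19.7)
= -26.80 · (2.9805) = -79.88 mV

-80 mV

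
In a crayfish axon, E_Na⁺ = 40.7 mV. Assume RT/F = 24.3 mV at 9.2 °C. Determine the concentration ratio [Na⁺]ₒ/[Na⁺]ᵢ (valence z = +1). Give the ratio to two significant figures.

5.3

ln([out]/[in]) = E·z/(24.3) = 40.7 × 1 / 24.3 = 1.6749
[out]/[in] = e^(1.6749) = 5.338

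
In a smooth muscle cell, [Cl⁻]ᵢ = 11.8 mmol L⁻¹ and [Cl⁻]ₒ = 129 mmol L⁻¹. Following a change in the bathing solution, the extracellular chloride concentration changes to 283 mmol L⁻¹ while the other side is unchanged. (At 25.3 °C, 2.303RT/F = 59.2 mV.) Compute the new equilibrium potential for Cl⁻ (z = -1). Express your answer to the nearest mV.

After the shift: [Cl⁻]_out = 283, [Cl⁻]_in = 11.8 mmol L⁻¹.
E_new = (59.2/-1)·log₁₀(283/11.8) = -59.20 · (1.3799) = -81.69 mV

-82 mV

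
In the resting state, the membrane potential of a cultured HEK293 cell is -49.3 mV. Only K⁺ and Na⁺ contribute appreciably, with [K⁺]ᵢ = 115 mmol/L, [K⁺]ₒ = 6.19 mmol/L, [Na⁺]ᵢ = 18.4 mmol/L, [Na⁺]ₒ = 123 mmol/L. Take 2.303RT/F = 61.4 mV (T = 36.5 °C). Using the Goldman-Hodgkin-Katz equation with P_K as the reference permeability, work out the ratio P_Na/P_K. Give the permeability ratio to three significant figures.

0.0992

Let α = P_Na/P_K. GHK: Vm = 61.4·log₁₀[(Kₒ + α·Naₒ)/(Kᵢ + α·Naᵢ)].
10^(Vm/61.4) = 10^(-49.3/61.4) = 0.15742
So 0.15742·(Kᵢ + α·Naᵢ) = Kₒ + α·Naₒ → α = (0.15742·115.0 − 6.19) / (123.0 − 0.15742·18.4)
α = (18.1 − 6.19) / (123.0 − 2.897) = 11.91/120.1 = 0.09919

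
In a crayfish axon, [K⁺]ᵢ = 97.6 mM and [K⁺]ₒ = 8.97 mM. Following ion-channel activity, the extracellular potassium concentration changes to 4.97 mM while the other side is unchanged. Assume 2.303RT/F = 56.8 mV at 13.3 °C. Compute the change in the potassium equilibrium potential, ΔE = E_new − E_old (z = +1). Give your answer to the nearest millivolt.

E_old = (56.8/1)·log₁₀(8.97/97.6) = -58.88 mV
E_new = (56.8/1)·log₁₀(4.97/97.6) = -73.45 mV
ΔE = -73.45 − (-58.88) = -14.57 mV

-15 mV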